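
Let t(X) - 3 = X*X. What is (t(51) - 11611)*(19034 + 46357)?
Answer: -588976737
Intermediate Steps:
t(X) = 3 + X² (t(X) = 3 + X*X = 3 + X²)
(t(51) - 11611)*(19034 + 46357) = ((3 + 51²) - 11611)*(19034 + 46357) = ((3 + 2601) - 11611)*65391 = (2604 - 11611)*65391 = -9007*65391 = -588976737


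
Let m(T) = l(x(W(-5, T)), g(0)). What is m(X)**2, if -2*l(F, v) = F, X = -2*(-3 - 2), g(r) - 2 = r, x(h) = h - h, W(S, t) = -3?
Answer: 0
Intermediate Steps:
x(h) = 0
g(r) = 2 + r
X = 10 (X = -2*(-5) = 10)
l(F, v) = -F/2
m(T) = 0 (m(T) = -1/2*0 = 0)
m(X)**2 = 0**2 = 0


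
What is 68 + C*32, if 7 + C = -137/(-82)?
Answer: -4204/41 ≈ -102.54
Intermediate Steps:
C = -437/82 (C = -7 - 137/(-82) = -7 - 137*(-1/82) = -7 + 137/82 = -437/82 ≈ -5.3293)
68 + C*32 = 68 - 437/82*32 = 68 - 6992/41 = -4204/41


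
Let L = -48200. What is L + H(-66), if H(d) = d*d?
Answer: -43844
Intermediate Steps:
H(d) = d²
L + H(-66) = -48200 + (-66)² = -48200 + 4356 = -43844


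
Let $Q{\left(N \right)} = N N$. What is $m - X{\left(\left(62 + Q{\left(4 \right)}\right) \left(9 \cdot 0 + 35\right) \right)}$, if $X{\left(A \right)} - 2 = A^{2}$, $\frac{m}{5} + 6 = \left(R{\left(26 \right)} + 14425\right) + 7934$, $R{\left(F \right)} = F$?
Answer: $-7341007$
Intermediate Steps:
$Q{\left(N \right)} = N^{2}$
$m = 111895$ ($m = -30 + 5 \left(\left(26 + 14425\right) + 7934\right) = -30 + 5 \left(14451 + 7934\right) = -30 + 5 \cdot 22385 = -30 + 111925 = 111895$)
$X{\left(A \right)} = 2 + A^{2}$
$m - X{\left(\left(62 + Q{\left(4 \right)}\right) \left(9 \cdot 0 + 35\right) \right)} = 111895 - \left(2 + \left(\left(62 + 4^{2}\right) \left(9 \cdot 0 + 35\right)\right)^{2}\right) = 111895 - \left(2 + \left(\left(62 + 16\right) \left(0 + 35\right)\right)^{2}\right) = 111895 - \left(2 + \left(78 \cdot 35\right)^{2}\right) = 111895 - \left(2 + 2730^{2}\right) = 111895 - \left(2 + 7452900\right) = 111895 - 7452902 = -7341007$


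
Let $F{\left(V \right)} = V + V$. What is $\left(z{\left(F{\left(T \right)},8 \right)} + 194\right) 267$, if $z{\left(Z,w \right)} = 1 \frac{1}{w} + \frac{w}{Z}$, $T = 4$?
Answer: $\frac{416787}{8} \approx 52098.0$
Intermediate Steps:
$F{\left(V \right)} = 2 V$
$z{\left(Z,w \right)} = \frac{1}{w} + \frac{w}{Z}$
$\left(z{\left(F{\left(T \right)},8 \right)} + 194\right) 267 = \left(\left(\frac{1}{8} + \frac{8}{2 \cdot 4}\right) + 194\right) 267 = \left(\left(\frac{1}{8} + \frac{8}{8}\right) + 194\right) 267 = \left(\left(\frac{1}{8} + 8 \cdot \frac{1}{8}\right) + 194\right) 267 = \left(\left(\frac{1}{8} + 1\right) + 194\right) 267 = \left(\frac{9}{8} + 194\right) 267 = \frac{1561}{8} \cdot 267 = \frac{416787}{8}$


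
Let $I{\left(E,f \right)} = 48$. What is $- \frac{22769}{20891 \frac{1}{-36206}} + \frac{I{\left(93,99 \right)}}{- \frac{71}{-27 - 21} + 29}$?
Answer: $\frac{1206107900546}{30563533} \approx 39462.0$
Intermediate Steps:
$- \frac{22769}{20891 \frac{1}{-36206}} + \frac{I{\left(93,99 \right)}}{- \frac{71}{-27 - 21} + 29} = - \frac{22769}{20891 \frac{1}{-36206}} + \frac{48}{- \frac{71}{-27 - 21} + 29} = - \frac{22769}{20891 \left(- \frac{1}{36206}\right)} + \frac{48}{- \frac{71}{-48} + 29} = - \frac{22769}{- \frac{20891}{36206}} + \frac{48}{\left(-71\right) \left(- \frac{1}{48}\right) + 29} = \left(-22769\right) \left(- \frac{36206}{20891}\right) + \frac{48}{\frac{71}{48} + 29} = \frac{824374414}{20891} + \frac{48}{\frac{1463}{48}} = \frac{824374414}{20891} + 48 \cdot \frac{48}{1463} = \frac{824374414}{20891} + \frac{2304}{1463} = \frac{1206107900546}{30563533}$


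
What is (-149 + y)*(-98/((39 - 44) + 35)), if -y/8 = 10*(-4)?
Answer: -2793/5 ≈ -558.60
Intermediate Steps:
y = 320 (y = -80*(-4) = -8*(-40) = 320)
(-149 + y)*(-98/((39 - 44) + 35)) = (-149 + 320)*(-98/((39 - 44) + 35)) = 171*(-98/(-5 + 35)) = 171*(-98/30) = 171*(-98*1/30) = 171*(-49/15) = -2793/5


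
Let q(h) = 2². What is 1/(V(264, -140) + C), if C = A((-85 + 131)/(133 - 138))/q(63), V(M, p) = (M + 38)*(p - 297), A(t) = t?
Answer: -10/1319763 ≈ -7.5771e-6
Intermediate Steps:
q(h) = 4
V(M, p) = (-297 + p)*(38 + M) (V(M, p) = (38 + M)*(-297 + p) = (-297 + p)*(38 + M))
C = -23/10 (C = ((-85 + 131)/(133 - 138))/4 = (46/(-5))*(¼) = (46*(-⅕))*(¼) = -46/5*¼ = -23/10 ≈ -2.3000)
1/(V(264, -140) + C) = 1/((-11286 - 297*264 + 38*(-140) + 264*(-140)) - 23/10) = 1/((-11286 - 78408 - 5320 - 36960) - 23/10) = 1/(-131974 - 23/10) = 1/(-1319763/10) = -10/1319763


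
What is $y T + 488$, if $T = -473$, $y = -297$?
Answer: $140969$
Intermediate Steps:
$y T + 488 = \left(-297\right) \left(-473\right) + 488 = 140481 + 488 = 140969$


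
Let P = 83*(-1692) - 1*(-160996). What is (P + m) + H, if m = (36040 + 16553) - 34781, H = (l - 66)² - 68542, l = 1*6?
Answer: -26570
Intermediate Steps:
l = 6
H = -64942 (H = (6 - 66)² - 68542 = (-60)² - 68542 = 3600 - 68542 = -64942)
P = 20560 (P = -140436 + 160996 = 20560)
m = 17812 (m = 52593 - 34781 = 17812)
(P + m) + H = (20560 + 17812) - 64942 = 38372 - 64942 = -26570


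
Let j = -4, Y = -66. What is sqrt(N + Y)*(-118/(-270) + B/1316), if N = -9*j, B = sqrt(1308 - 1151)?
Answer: I*sqrt(30)*(77644 + 135*sqrt(157))/177660 ≈ 2.4459*I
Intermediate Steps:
B = sqrt(157) ≈ 12.530
N = 36 (N = -9*(-4) = 36)
sqrt(N + Y)*(-118/(-270) + B/1316) = sqrt(36 - 66)*(-118/(-270) + sqrt(157)/1316) = sqrt(-30)*(-118*(-1/270) + sqrt(157)*(1/1316)) = (I*sqrt(30))*(59/135 + sqrt(157)/1316) = I*sqrt(30)*(59/135 + sqrt(157)/1316)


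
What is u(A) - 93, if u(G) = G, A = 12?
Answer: -81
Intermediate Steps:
u(A) - 93 = 12 - 93 = -81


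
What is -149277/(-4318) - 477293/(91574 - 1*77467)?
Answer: 2641145/3583178 ≈ 0.73710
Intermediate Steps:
-149277/(-4318) - 477293/(91574 - 1*77467) = -149277*(-1/4318) - 477293/(91574 - 77467) = 8781/254 - 477293/14107 = 2641145/3583178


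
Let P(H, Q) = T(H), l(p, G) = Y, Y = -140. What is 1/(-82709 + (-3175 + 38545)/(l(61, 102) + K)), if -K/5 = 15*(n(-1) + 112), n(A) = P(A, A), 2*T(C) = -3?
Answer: -3371/278826187 ≈ -1.2090e-5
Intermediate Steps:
T(C) = -3/2 (T(C) = (½)*(-3) = -3/2)
l(p, G) = -140
P(H, Q) = -3/2
n(A) = -3/2
K = -16575/2 (K = -75*(-3/2 + 112) = -75*221/2 = -5*3315/2 = -16575/2 ≈ -8287.5)
1/(-82709 + (-3175 + 38545)/(l(61, 102) + K)) = 1/(-82709 + (-3175 + 38545)/(-140 - 16575/2)) = 1/(-82709 + 35370/(-16855/2)) = 1/(-82709 + 35370*(-2/16855)) = 1/(-82709 - 14148/3371) = 1/(-278826187/3371) = -3371/278826187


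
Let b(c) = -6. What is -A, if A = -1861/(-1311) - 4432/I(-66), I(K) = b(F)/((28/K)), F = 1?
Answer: 13496075/43263 ≈ 311.95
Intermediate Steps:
I(K) = -3*K/14 (I(K) = -6*K/28 = -3*K/14)
A = -13496075/43263 (A = -1861/(-1311) - 4432/((-3/14*(-66))) = -1861*(-1/1311) - 4432/99/7 = 1861/1311 - 4432*7/99 = 1861/1311 - 31024/99 = -13496075/43263 ≈ -311.95)
-A = -1*(-13496075/43263) = 13496075/43263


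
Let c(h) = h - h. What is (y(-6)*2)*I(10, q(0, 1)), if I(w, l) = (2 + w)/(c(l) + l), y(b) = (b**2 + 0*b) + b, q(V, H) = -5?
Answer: -144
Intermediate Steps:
c(h) = 0
y(b) = b + b**2 (y(b) = (b**2 + 0) + b = b**2 + b = b + b**2)
I(w, l) = (2 + w)/l (I(w, l) = (2 + w)/(0 + l) = (2 + w)/l)
(y(-6)*2)*I(10, q(0, 1)) = (-6*(1 - 6)*2)*((2 + 10)/(-5)) = (-6*(-5)*2)*(-1/5*12) = (30*2)*(-12/5) = 60*(-12/5) = -144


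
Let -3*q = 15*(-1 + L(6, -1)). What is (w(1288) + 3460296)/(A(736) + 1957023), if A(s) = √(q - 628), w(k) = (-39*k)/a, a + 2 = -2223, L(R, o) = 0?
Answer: 941720547876696/532600895407075 - 481200552*I*√623/532600895407075 ≈ 1.7682 - 2.2551e-5*I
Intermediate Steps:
a = -2225 (a = -2 - 2223 = -2225)
w(k) = 39*k/2225 (w(k) = -39*k/(-2225) = -39*k*(-1/2225) = 39*k/2225)
q = 5 (q = -5*(-1 + 0) = -5*(-1) = -⅓*(-15) = 5)
A(s) = I*√623 (A(s) = √(5 - 628) = √(-623) = I*√623)
(w(1288) + 3460296)/(A(736) + 1957023) = ((39/2225)*1288 + 3460296)/(I*√623 + 1957023) = (50232/2225 + 3460296)/(1957023 + I*√623) = 7699208832/(2225*(1957023 + I*√623))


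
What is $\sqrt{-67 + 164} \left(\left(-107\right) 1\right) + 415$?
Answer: $415 - 107 \sqrt{97} \approx -638.83$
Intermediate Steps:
$\sqrt{-67 + 164} \left(\left(-107\right) 1\right) + 415 = \sqrt{97} \left(-107\right) + 415 = - 107 \sqrt{97} + 415 = 415 - 107 \sqrt{97}$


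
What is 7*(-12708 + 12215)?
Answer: -3451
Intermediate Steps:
7*(-12708 + 12215) = 7*(-493) = -3451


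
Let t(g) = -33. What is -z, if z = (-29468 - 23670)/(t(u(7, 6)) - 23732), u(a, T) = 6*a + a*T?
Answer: -53138/23765 ≈ -2.2360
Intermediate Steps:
u(a, T) = 6*a + T*a
z = 53138/23765 (z = (-29468 - 23670)/(-33 - 23732) = -53138/(-23765) = -53138*(-1/23765) = 53138/23765 ≈ 2.2360)
-z = -1*53138/23765 = -53138/23765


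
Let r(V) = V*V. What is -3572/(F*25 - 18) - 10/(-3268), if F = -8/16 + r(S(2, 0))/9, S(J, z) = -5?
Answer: -105056159/1145434 ≈ -91.717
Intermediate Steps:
r(V) = V²
F = 41/18 (F = -8/16 + (-5)²/9 = -8*1/16 + 25*(⅑) = -½ + 25/9 = 41/18 ≈ 2.2778)
-3572/(F*25 - 18) - 10/(-3268) = -3572/((41/18)*25 - 18) - 10/(-3268) = -3572/(1025/18 - 18) - 10*(-1/3268) = -3572/701/18 + 5/1634 = -3572*18/701 + 5/1634 = -64296/701 + 5/1634 = -105056159/1145434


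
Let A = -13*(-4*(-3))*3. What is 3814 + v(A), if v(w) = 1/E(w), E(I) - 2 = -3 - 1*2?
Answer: 11441/3 ≈ 3813.7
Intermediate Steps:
E(I) = -3 (E(I) = 2 + (-3 - 1*2) = 2 + (-3 - 2) = 2 - 5 = -3)
A = -468 (A = -156*3 = -13*36 = -468)
v(w) = -⅓ (v(w) = 1/(-3) = -⅓)
3814 + v(A) = 3814 - ⅓ = 11441/3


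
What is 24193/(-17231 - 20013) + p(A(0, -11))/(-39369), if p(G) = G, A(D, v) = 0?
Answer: -24193/37244 ≈ -0.64958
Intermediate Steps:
24193/(-17231 - 20013) + p(A(0, -11))/(-39369) = 24193/(-17231 - 20013) + 0/(-39369) = 24193/(-37244) + 0*(-1/39369) = 24193*(-1/37244) + 0 = -24193/37244 + 0 = -24193/37244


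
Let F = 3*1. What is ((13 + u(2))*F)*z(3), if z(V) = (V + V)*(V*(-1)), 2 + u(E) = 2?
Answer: -702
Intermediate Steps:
u(E) = 0 (u(E) = -2 + 2 = 0)
z(V) = -2*V² (z(V) = (2*V)*(-V) = -2*V²)
F = 3
((13 + u(2))*F)*z(3) = ((13 + 0)*3)*(-2*3²) = (13*3)*(-2*9) = 39*(-18) = -702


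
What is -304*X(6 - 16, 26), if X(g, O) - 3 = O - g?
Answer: -11856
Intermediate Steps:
X(g, O) = 3 + O - g (X(g, O) = 3 + (O - g) = 3 + O - g)
-304*X(6 - 16, 26) = -304*(3 + 26 - (6 - 16)) = -304*(3 + 26 - 1*(-10)) = -304*(3 + 26 + 10) = -304*39 = -11856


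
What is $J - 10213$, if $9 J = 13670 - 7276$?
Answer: $- \frac{85523}{9} \approx -9502.6$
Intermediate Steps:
$J = \frac{6394}{9}$ ($J = \frac{13670 - 7276}{9} = \frac{1}{9} \cdot 6394 = \frac{6394}{9} \approx 710.44$)
$J - 10213 = \frac{6394}{9} - 10213 = - \frac{85523}{9}$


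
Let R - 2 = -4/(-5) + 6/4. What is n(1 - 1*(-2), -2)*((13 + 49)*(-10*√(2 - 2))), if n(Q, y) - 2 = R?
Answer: 0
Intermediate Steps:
R = 43/10 (R = 2 + (-4/(-5) + 6/4) = 2 + (-4*(-⅕) + 6*(¼)) = 2 + (⅘ + 3/2) = 2 + 23/10 = 43/10 ≈ 4.3000)
n(Q, y) = 63/10 (n(Q, y) = 2 + 43/10 = 63/10)
n(1 - 1*(-2), -2)*((13 + 49)*(-10*√(2 - 2))) = 63*((13 + 49)*(-10*√(2 - 2)))/10 = 63*(62*(-10*√0))/10 = 63*(62*(-10*0))/10 = 63*(62*0)/10 = (63/10)*0 = 0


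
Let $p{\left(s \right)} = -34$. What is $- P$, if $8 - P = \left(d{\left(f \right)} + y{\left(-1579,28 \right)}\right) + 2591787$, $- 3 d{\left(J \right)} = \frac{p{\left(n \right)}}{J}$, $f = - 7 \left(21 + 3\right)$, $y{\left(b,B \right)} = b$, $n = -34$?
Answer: $\frac{652730383}{252} \approx 2.5902 \cdot 10^{6}$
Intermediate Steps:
$f = -168$ ($f = \left(-7\right) 24 = -168$)
$d{\left(J \right)} = \frac{34}{3 J}$ ($d{\left(J \right)} = - \frac{\left(-34\right) \frac{1}{J}}{3} = \frac{34}{3 J}$)
$P = - \frac{652730383}{252}$ ($P = 8 - \left(\left(\frac{34}{3 \left(-168\right)} - 1579\right) + 2591787\right) = 8 - \left(\left(\frac{34}{3} \left(- \frac{1}{168}\right) - 1579\right) + 2591787\right) = 8 - \left(\left(- \frac{17}{252} - 1579\right) + 2591787\right) = 8 - \left(- \frac{397925}{252} + 2591787\right) = 8 - \frac{652732399}{252} = - \frac{652730383}{252} \approx -2.5902 \cdot 10^{6}$)
$- P = \left(-1\right) \left(- \frac{652730383}{252}\right) = \frac{652730383}{252}$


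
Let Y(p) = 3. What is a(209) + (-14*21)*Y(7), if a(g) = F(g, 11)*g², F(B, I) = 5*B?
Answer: 45645763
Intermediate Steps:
a(g) = 5*g³ (a(g) = (5*g)*g² = 5*g³)
a(209) + (-14*21)*Y(7) = 5*209³ - 14*21*3 = 5*9129329 - 294*3 = 45646645 - 882 = 45645763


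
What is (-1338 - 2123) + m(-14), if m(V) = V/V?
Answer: -3460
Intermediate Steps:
m(V) = 1
(-1338 - 2123) + m(-14) = (-1338 - 2123) + 1 = -3461 + 1 = -3460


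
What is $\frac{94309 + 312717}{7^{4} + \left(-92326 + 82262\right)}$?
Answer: $- \frac{407026}{7663} \approx -53.116$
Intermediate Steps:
$\frac{94309 + 312717}{7^{4} + \left(-92326 + 82262\right)} = \frac{407026}{2401 - 10064} = \frac{407026}{-7663} = 407026 \left(- \frac{1}{7663}\right) = - \frac{407026}{7663}$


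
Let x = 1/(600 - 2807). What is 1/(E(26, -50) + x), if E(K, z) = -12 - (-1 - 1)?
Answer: -2207/22071 ≈ -0.099995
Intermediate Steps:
E(K, z) = -10 (E(K, z) = -12 - 1*(-2) = -12 + 2 = -10)
x = -1/2207 (x = 1/(-2207) = -1/2207 ≈ -0.00045310)
1/(E(26, -50) + x) = 1/(-10 - 1/2207) = 1/(-22071/2207) = -2207/22071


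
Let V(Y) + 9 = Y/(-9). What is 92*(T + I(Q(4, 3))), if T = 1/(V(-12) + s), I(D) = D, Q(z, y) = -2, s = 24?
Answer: -8740/49 ≈ -178.37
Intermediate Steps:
V(Y) = -9 - Y/9 (V(Y) = -9 + Y/(-9) = -9 + Y*(-⅑) = -9 - Y/9)
T = 3/49 (T = 1/((-9 - ⅑*(-12)) + 24) = 1/((-9 + 4/3) + 24) = 1/(-23/3 + 24) = 1/(49/3) = 3/49 ≈ 0.061224)
92*(T + I(Q(4, 3))) = 92*(3/49 - 2) = 92*(-95/49) = -8740/49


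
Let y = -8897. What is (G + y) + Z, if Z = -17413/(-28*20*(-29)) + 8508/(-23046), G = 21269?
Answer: 771648724827/62377840 ≈ 12371.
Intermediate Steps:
Z = -89911653/62377840 (Z = -17413/((-560*(-29))) + 8508*(-1/23046) = -17413/16240 - 1418/3841 = -89911653/62377840 ≈ -1.4414)
(G + y) + Z = (21269 - 8897) - 89911653/62377840 = 12372 - 89911653/62377840 = 771648724827/62377840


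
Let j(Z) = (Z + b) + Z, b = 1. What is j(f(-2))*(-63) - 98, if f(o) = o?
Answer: 91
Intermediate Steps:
j(Z) = 1 + 2*Z (j(Z) = (Z + 1) + Z = (1 + Z) + Z = 1 + 2*Z)
j(f(-2))*(-63) - 98 = (1 + 2*(-2))*(-63) - 98 = (1 - 4)*(-63) - 98 = -3*(-63) - 98 = 189 - 98 = 91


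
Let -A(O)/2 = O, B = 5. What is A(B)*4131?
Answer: -41310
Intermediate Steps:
A(O) = -2*O
A(B)*4131 = -2*5*4131 = -10*4131 = -41310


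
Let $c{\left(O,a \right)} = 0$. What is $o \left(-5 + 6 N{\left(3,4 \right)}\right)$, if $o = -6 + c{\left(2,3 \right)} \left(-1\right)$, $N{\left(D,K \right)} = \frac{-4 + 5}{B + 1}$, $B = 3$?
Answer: $21$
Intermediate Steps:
$N{\left(D,K \right)} = \frac{1}{4}$ ($N{\left(D,K \right)} = \frac{-4 + 5}{3 + 1} = 1 \cdot \frac{1}{4} = \frac{1}{4}$)
$o = -6$ ($o = -6 + 0 \left(-1\right) = -6 + 0 = -6$)
$o \left(-5 + 6 N{\left(3,4 \right)}\right) = - 6 \left(-5 + 6 \cdot \frac{1}{4}\right) = - 6 \left(-5 + \frac{3}{2}\right) = \left(-6\right) \left(- \frac{7}{2}\right) = 21$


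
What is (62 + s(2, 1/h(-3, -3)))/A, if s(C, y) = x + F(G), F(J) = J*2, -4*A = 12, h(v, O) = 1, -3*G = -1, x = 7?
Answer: -209/9 ≈ -23.222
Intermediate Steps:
G = 1/3 (G = -1/3*(-1) = 1/3 ≈ 0.33333)
A = -3 (A = -1/4*12 = -3)
F(J) = 2*J
s(C, y) = 23/3 (s(C, y) = 7 + 2*(1/3) = 7 + 2/3 = 23/3)
(62 + s(2, 1/h(-3, -3)))/A = (62 + 23/3)/(-3) = (209/3)*(-1/3) = -209/9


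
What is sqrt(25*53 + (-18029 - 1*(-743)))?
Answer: I*sqrt(15961) ≈ 126.34*I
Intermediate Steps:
sqrt(25*53 + (-18029 - 1*(-743))) = sqrt(1325 + (-18029 + 743)) = sqrt(1325 - 17286) = sqrt(-15961) = I*sqrt(15961)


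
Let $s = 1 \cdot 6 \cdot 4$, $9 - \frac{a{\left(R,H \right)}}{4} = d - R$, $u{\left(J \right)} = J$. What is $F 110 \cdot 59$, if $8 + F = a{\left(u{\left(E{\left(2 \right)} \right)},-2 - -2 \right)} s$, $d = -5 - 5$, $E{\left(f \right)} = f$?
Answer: $13031920$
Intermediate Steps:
$d = -10$ ($d = -5 - 5 = -10$)
$a{\left(R,H \right)} = 76 + 4 R$ ($a{\left(R,H \right)} = 36 - 4 \left(-10 - R\right) = 36 + \left(40 + 4 R\right) = 76 + 4 R$)
$s = 24$ ($s = 6 \cdot 4 = 24$)
$F = 2008$ ($F = -8 + \left(76 + 4 \cdot 2\right) 24 = -8 + \left(76 + 8\right) 24 = -8 + 84 \cdot 24 = -8 + 2016 = 2008$)
$F 110 \cdot 59 = 2008 \cdot 110 \cdot 59 = 220880 \cdot 59 = 13031920$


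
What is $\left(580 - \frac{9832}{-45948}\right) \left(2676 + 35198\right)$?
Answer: $\frac{252427104332}{11487} \approx 2.1975 \cdot 10^{7}$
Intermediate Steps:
$\left(580 - \frac{9832}{-45948}\right) \left(2676 + 35198\right) = \left(580 - - \frac{2458}{11487}\right) 37874 = \left(580 + \frac{2458}{11487}\right) 37874 = \frac{6664918}{11487} \cdot 37874 = \frac{252427104332}{11487}$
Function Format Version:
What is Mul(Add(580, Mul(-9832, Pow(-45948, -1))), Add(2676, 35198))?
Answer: Rational(252427104332, 11487) ≈ 2.1975e+7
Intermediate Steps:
Mul(Add(580, Mul(-9832, Pow(-45948, -1))), Add(2676, 35198)) = Mul(Add(580, Mul(-9832, Rational(-1, 45948))), 37874) = Mul(Add(580, Rational(2458, 11487)), 37874) = Mul(Rational(6664918, 11487), 37874) = Rational(252427104332, 11487)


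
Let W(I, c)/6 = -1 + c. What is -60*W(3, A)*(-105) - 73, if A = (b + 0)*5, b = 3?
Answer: 529127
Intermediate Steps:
A = 15 (A = (3 + 0)*5 = 3*5 = 15)
W(I, c) = -6 + 6*c (W(I, c) = 6*(-1 + c) = -6 + 6*c)
-60*W(3, A)*(-105) - 73 = -60*(-6 + 6*15)*(-105) - 73 = -60*(-6 + 90)*(-105) - 73 = -60*84*(-105) - 73 = -5040*(-105) - 73 = 529200 - 73 = 529127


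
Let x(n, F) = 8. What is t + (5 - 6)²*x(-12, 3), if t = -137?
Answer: -129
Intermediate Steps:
t + (5 - 6)²*x(-12, 3) = -137 + (5 - 6)²*8 = -137 + (-1)²*8 = -137 + 1*8 = -137 + 8 = -129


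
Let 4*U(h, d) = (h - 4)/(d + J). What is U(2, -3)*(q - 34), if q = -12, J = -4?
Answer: -23/7 ≈ -3.2857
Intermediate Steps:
U(h, d) = (-4 + h)/(4*(-4 + d)) (U(h, d) = ((h - 4)/(d - 4))/4 = ((-4 + h)/(-4 + d))/4 = (-4 + h)/(4*(-4 + d)))
U(2, -3)*(q - 34) = ((-4 + 2)/(4*(-4 - 3)))*(-12 - 34) = ((1/4)*(-2)/(-7))*(-46) = ((1/4)*(-1/7)*(-2))*(-46) = (1/14)*(-46) = -23/7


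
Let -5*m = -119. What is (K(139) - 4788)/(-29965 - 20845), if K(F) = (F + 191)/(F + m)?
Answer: 177081/1879970 ≈ 0.094193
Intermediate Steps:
m = 119/5 (m = -⅕*(-119) = 119/5 ≈ 23.800)
K(F) = (191 + F)/(119/5 + F) (K(F) = (F + 191)/(F + 119/5) = (191 + F)/(119/5 + F))
(K(139) - 4788)/(-29965 - 20845) = (5*(191 + 139)/(119 + 5*139) - 4788)/(-29965 - 20845) = (5*330/(119 + 695) - 4788)/(-50810) = (5*330/814 - 4788)*(-1/50810) = (5*(1/814)*330 - 4788)*(-1/50810) = (75/37 - 4788)*(-1/50810) = -177081/37*(-1/50810) = 177081/1879970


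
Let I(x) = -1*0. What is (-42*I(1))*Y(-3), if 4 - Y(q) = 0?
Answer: 0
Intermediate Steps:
I(x) = 0
Y(q) = 4 (Y(q) = 4 - 1*0 = 4 + 0 = 4)
(-42*I(1))*Y(-3) = -42*0*4 = 0*4 = 0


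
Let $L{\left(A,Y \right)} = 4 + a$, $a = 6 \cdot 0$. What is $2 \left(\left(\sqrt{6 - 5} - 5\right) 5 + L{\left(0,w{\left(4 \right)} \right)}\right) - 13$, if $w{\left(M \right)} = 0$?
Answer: $-45$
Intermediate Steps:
$a = 0$
$L{\left(A,Y \right)} = 4$ ($L{\left(A,Y \right)} = 4 + 0 = 4$)
$2 \left(\left(\sqrt{6 - 5} - 5\right) 5 + L{\left(0,w{\left(4 \right)} \right)}\right) - 13 = 2 \left(\left(\sqrt{6 - 5} - 5\right) 5 + 4\right) - 13 = 2 \left(\left(\sqrt{1} - 5\right) 5 + 4\right) - 13 = 2 \left(\left(1 - 5\right) 5 + 4\right) - 13 = 2 \left(\left(-4\right) 5 + 4\right) - 13 = 2 \left(-20 + 4\right) - 13 = 2 \left(-16\right) - 13 = -32 - 13 = -45$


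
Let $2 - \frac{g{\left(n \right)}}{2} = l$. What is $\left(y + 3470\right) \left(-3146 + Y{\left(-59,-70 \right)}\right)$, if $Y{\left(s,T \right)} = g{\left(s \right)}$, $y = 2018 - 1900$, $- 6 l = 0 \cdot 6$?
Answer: $-11273496$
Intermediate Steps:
$l = 0$ ($l = - \frac{0 \cdot 6}{6} = \left(- \frac{1}{6}\right) 0 = 0$)
$g{\left(n \right)} = 4$ ($g{\left(n \right)} = 4 - 0 = 4 + 0 = 4$)
$y = 118$ ($y = 2018 - 1900 = 118$)
$Y{\left(s,T \right)} = 4$
$\left(y + 3470\right) \left(-3146 + Y{\left(-59,-70 \right)}\right) = \left(118 + 3470\right) \left(-3146 + 4\right) = 3588 \left(-3142\right) = -11273496$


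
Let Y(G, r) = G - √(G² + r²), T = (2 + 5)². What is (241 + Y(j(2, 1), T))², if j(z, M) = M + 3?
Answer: (245 - √2417)² ≈ 38352.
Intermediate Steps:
T = 49 (T = 7² = 49)
j(z, M) = 3 + M
(241 + Y(j(2, 1), T))² = (241 + ((3 + 1) - √((3 + 1)² + 49²)))² = (241 + (4 - √(4² + 2401)))² = (241 + (4 - √(16 + 2401)))² = (241 + (4 - √2417))² = (245 - √2417)²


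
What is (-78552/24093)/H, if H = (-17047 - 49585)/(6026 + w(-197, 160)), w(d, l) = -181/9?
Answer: 58971823/200670597 ≈ 0.29387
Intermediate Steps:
w(d, l) = -181/9 (w(d, l) = -181*⅑ = -181/9)
H = -599688/54053 (H = (-17047 - 49585)/(6026 - 181/9) = -66632/54053/9 = -66632*9/54053 = -599688/54053 ≈ -11.094)
(-78552/24093)/H = (-78552/24093)/(-599688/54053) = -78552*1/24093*(-54053/599688) = -8728/2677*(-54053/599688) = 58971823/200670597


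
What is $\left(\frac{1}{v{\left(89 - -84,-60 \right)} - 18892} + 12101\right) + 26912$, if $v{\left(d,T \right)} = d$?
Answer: $\frac{730284346}{18719} \approx 39013.0$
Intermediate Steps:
$\left(\frac{1}{v{\left(89 - -84,-60 \right)} - 18892} + 12101\right) + 26912 = \left(\frac{1}{\left(89 - -84\right) - 18892} + 12101\right) + 26912 = \left(\frac{1}{\left(89 + 84\right) - 18892} + 12101\right) + 26912 = \left(\frac{1}{173 - 18892} + 12101\right) + 26912 = \left(\frac{1}{-18719} + 12101\right) + 26912 = \left(- \frac{1}{18719} + 12101\right) + 26912 = \frac{226518618}{18719} + 26912 = \frac{730284346}{18719}$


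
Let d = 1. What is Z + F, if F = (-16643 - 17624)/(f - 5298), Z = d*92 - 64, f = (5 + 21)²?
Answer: 163683/4622 ≈ 35.414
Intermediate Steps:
f = 676 (f = 26² = 676)
Z = 28 (Z = 1*92 - 64 = 92 - 64 = 28)
F = 34267/4622 (F = (-16643 - 17624)/(676 - 5298) = -34267/(-4622) = -34267*(-1/4622) = 34267/4622 ≈ 7.4139)
Z + F = 28 + 34267/4622 = 163683/4622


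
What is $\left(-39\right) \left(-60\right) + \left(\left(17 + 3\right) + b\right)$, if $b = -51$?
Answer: $2309$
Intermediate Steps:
$\left(-39\right) \left(-60\right) + \left(\left(17 + 3\right) + b\right) = \left(-39\right) \left(-60\right) + \left(\left(17 + 3\right) - 51\right) = 2340 + \left(20 - 51\right) = 2340 - 31 = 2309$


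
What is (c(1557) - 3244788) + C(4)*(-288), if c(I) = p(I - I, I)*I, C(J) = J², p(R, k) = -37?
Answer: -3307005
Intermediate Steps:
c(I) = -37*I
(c(1557) - 3244788) + C(4)*(-288) = (-37*1557 - 3244788) + 4²*(-288) = (-57609 - 3244788) + 16*(-288) = -3302397 - 4608 = -3307005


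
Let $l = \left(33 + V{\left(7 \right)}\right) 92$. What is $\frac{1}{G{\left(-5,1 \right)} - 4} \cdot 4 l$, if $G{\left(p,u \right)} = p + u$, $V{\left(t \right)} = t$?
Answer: $-1840$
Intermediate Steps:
$l = 3680$ ($l = \left(33 + 7\right) 92 = 40 \cdot 92 = 3680$)
$\frac{1}{G{\left(-5,1 \right)} - 4} \cdot 4 l = \frac{1}{\left(-5 + 1\right) - 4} \cdot 4 \cdot 3680 = \frac{1}{-4 - 4} \cdot 4 \cdot 3680 = \frac{1}{-8} \cdot 4 \cdot 3680 = \left(- \frac{1}{8}\right) 4 \cdot 3680 = \left(- \frac{1}{2}\right) 3680 = -1840$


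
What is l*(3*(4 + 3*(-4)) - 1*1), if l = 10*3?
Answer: -750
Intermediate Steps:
l = 30
l*(3*(4 + 3*(-4)) - 1*1) = 30*(3*(4 + 3*(-4)) - 1*1) = 30*(3*(4 - 12) - 1) = 30*(3*(-8) - 1) = 30*(-24 - 1) = 30*(-25) = -750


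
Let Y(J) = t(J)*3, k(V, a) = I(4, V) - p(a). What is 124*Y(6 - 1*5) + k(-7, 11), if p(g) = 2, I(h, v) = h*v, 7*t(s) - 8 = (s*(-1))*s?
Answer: 342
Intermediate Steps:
t(s) = 8/7 - s**2/7 (t(s) = 8/7 + ((s*(-1))*s)/7 = 8/7 + ((-s)*s)/7 = 8/7 + (-s**2)/7 = 8/7 - s**2/7)
k(V, a) = -2 + 4*V (k(V, a) = 4*V - 1*2 = 4*V - 2 = -2 + 4*V)
Y(J) = 24/7 - 3*J**2/7 (Y(J) = (8/7 - J**2/7)*3 = 24/7 - 3*J**2/7)
124*Y(6 - 1*5) + k(-7, 11) = 124*(24/7 - 3*(6 - 1*5)**2/7) + (-2 + 4*(-7)) = 124*(24/7 - 3*(6 - 5)**2/7) + (-2 - 28) = 124*(24/7 - 3/7*1**2) - 30 = 124*(24/7 - 3/7*1) - 30 = 124*(24/7 - 3/7) - 30 = 124*3 - 30 = 372 - 30 = 342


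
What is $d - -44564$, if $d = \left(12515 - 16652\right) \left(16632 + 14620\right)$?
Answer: $-129244960$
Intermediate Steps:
$d = -129289524$ ($d = \left(-4137\right) 31252 = -129289524$)
$d - -44564 = -129289524 - -44564 = -129289524 + 44564 = -129244960$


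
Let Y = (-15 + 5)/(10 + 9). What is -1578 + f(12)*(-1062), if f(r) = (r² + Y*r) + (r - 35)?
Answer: -2344080/19 ≈ -1.2337e+5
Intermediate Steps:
Y = -10/19 ≈ -0.52632
f(r) = -35 + r² + 9*r/19 (f(r) = (r² - 10*r/19) + (r - 35) = (r² - 10*r/19) + (-35 + r) = -35 + r² + 9*r/19)
-1578 + f(12)*(-1062) = -1578 + (-35 + 12² + (9/19)*12)*(-1062) = -1578 + (-35 + 144 + 108/19)*(-1062) = -1578 + (2179/19)*(-1062) = -1578 - 2314098/19 = -2344080/19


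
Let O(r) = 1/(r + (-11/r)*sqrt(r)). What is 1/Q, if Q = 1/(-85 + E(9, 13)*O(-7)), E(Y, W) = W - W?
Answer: -85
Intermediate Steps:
E(Y, W) = 0
O(r) = 1/(r - 11/sqrt(r))
Q = -1/85 (Q = 1/(-85 + 0*(-7/((-7)**2 - 11*I*sqrt(7)))) = 1/(-85 + 0*(-7/(49 - 11*I*sqrt(7)))) = 1/(-85 + 0) = 1/(-85) = -1/85 ≈ -0.011765)
1/Q = 1/(-1/85) = -85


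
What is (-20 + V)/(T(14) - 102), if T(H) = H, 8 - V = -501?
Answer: -489/88 ≈ -5.5568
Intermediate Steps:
V = 509 (V = 8 - 1*(-501) = 8 + 501 = 509)
(-20 + V)/(T(14) - 102) = (-20 + 509)/(14 - 102) = 489/(-88) = 489*(-1/88) = -489/88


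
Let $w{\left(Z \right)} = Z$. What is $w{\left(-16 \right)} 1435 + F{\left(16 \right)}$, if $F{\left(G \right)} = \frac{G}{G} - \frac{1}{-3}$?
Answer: $- \frac{68876}{3} \approx -22959.0$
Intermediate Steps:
$F{\left(G \right)} = \frac{4}{3}$ ($F{\left(G \right)} = 1 - - \frac{1}{3} = 1 + \frac{1}{3} = \frac{4}{3}$)
$w{\left(-16 \right)} 1435 + F{\left(16 \right)} = \left(-16\right) 1435 + \frac{4}{3} = -22960 + \frac{4}{3} = - \frac{68876}{3}$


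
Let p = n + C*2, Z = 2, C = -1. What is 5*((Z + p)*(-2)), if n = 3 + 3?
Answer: -60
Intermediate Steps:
n = 6
p = 4 (p = 6 - 1*2 = 6 - 2 = 4)
5*((Z + p)*(-2)) = 5*((2 + 4)*(-2)) = 5*(6*(-2)) = 5*(-12) = -60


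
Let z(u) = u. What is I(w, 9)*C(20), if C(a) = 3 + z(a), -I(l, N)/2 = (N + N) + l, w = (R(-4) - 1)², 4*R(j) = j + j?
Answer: -1242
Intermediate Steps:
R(j) = j/2 (R(j) = (j + j)/4 = (2*j)/4 = j/2)
w = 9 (w = ((½)*(-4) - 1)² = (-2 - 1)² = (-3)² = 9)
I(l, N) = -4*N - 2*l (I(l, N) = -2*((N + N) + l) = -2*(2*N + l) = -2*(l + 2*N) = -4*N - 2*l)
C(a) = 3 + a
I(w, 9)*C(20) = (-4*9 - 2*9)*(3 + 20) = (-36 - 18)*23 = -54*23 = -1242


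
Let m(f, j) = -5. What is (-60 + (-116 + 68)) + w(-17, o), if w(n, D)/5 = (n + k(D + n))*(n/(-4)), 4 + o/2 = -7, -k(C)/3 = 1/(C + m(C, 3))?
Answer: -82333/176 ≈ -467.80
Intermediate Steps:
k(C) = -3/(-5 + C) (k(C) = -3/(C - 5) = -3/(-5 + C))
o = -22 (o = -8 + 2*(-7) = -8 - 14 = -22)
w(n, D) = -5*n*(n - 3/(-5 + D + n))/4 (w(n, D) = 5*((n - 3/(-5 + (D + n)))*(n/(-4))) = 5*((n - 3/(-5 + D + n))*(n*(-¼))) = 5*((n - 3/(-5 + D + n))*(-n/4)) = 5*(-n*(n - 3/(-5 + D + n))/4) = -5*n*(n - 3/(-5 + D + n))/4)
(-60 + (-116 + 68)) + w(-17, o) = (-60 + (-116 + 68)) - 5*(-17)*(-3 - 17*(-5 - 22 - 17))/(-20 + 4*(-22) + 4*(-17)) = (-60 - 48) - 5*(-17)*(-3 - 17*(-44))/(-20 - 88 - 68) = -108 - 5*(-17)*(-3 + 748)/(-176) = -108 - 5*(-17)*(-1/176)*745 = -108 - 63325/176 = -82333/176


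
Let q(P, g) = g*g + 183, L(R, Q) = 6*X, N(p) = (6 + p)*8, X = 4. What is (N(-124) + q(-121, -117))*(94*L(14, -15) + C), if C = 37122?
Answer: 509078784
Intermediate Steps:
N(p) = 48 + 8*p
L(R, Q) = 24 (L(R, Q) = 6*4 = 24)
q(P, g) = 183 + g**2 (q(P, g) = g**2 + 183 = 183 + g**2)
(N(-124) + q(-121, -117))*(94*L(14, -15) + C) = ((48 + 8*(-124)) + (183 + (-117)**2))*(94*24 + 37122) = ((48 - 992) + (183 + 13689))*(2256 + 37122) = (-944 + 13872)*39378 = 12928*39378 = 509078784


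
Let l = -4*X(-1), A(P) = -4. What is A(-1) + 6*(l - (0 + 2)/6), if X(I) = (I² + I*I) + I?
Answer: -30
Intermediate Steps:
X(I) = I + 2*I² (X(I) = (I² + I²) + I = 2*I² + I = I + 2*I²)
l = -4 (l = -(-4)*(1 + 2*(-1)) = -(-4)*(1 - 2) = -(-4)*(-1) = -4*1 = -4)
A(-1) + 6*(l - (0 + 2)/6) = -4 + 6*(-4 - (0 + 2)/6) = -4 + 6*(-4 - 2/6) = -4 + 6*(-4 - 1*⅓) = -4 + 6*(-4 - ⅓) = -4 + 6*(-13/3) = -4 - 26 = -30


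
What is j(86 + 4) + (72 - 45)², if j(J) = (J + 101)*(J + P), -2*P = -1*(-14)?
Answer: 16582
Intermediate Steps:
P = -7 (P = -(-1)*(-14)/2 = -½*14 = -7)
j(J) = (-7 + J)*(101 + J) (j(J) = (J + 101)*(J - 7) = (101 + J)*(-7 + J) = (-7 + J)*(101 + J))
j(86 + 4) + (72 - 45)² = (-707 + (86 + 4)² + 94*(86 + 4)) + (72 - 45)² = (-707 + 90² + 94*90) + 27² = (-707 + 8100 + 8460) + 729 = 15853 + 729 = 16582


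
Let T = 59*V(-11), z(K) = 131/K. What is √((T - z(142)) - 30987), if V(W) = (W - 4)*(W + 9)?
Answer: I*√589150190/142 ≈ 170.93*I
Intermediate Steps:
V(W) = (-4 + W)*(9 + W)
T = 1770 (T = 59*(-36 + (-11)² + 5*(-11)) = 59*(-36 + 121 - 55) = 59*30 = 1770)
√((T - z(142)) - 30987) = √((1770 - 131/142) - 30987) = √(251209/142 - 30987) = √(-4148945/142) = I*√589150190/142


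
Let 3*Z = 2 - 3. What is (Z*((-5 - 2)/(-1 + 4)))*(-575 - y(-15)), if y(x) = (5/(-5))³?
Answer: -4018/9 ≈ -446.44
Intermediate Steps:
y(x) = -1 (y(x) = (5*(-⅕))³ = (-1)³ = -1)
Z = -⅓ (Z = (2 - 3)/3 = (⅓)*(-1) = -⅓ ≈ -0.33333)
(Z*((-5 - 2)/(-1 + 4)))*(-575 - y(-15)) = (-(-5 - 2)/(3*(-1 + 4)))*(-575 - 1*(-1)) = (-(-7)/(3*3))*(-575 + 1) = -(-7)/(3*3)*(-574) = -⅓*(-7/3)*(-574) = (7/9)*(-574) = -4018/9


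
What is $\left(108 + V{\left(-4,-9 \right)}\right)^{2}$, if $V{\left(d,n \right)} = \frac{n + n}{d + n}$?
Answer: $\frac{2022084}{169} \approx 11965.0$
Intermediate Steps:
$V{\left(d,n \right)} = \frac{2 n}{d + n}$
$\left(108 + V{\left(-4,-9 \right)}\right)^{2} = \left(108 + 2 \left(-9\right) \frac{1}{-4 - 9}\right)^{2} = \left(108 + 2 \left(-9\right) \frac{1}{-13}\right)^{2} = \left(108 + 2 \left(-9\right) \left(- \frac{1}{13}\right)\right)^{2} = \left(108 + \frac{18}{13}\right)^{2} = \left(\frac{1422}{13}\right)^{2} = \frac{2022084}{169}$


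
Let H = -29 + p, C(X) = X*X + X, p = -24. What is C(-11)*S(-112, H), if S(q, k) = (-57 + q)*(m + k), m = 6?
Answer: 873730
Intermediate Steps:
C(X) = X + X² (C(X) = X² + X = X + X²)
H = -53 (H = -29 - 24 = -53)
S(q, k) = (-57 + q)*(6 + k)
C(-11)*S(-112, H) = (-11*(1 - 11))*(-342 - 57*(-53) + 6*(-112) - 53*(-112)) = (-11*(-10))*(-342 + 3021 - 672 + 5936) = 110*7943 = 873730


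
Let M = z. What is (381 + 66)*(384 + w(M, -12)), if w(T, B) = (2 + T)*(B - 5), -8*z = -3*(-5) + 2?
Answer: 1380783/8 ≈ 1.7260e+5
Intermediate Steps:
z = -17/8 (z = -(-3*(-5) + 2)/8 = -(15 + 2)/8 = -⅛*17 = -17/8 ≈ -2.1250)
M = -17/8 ≈ -2.1250
w(T, B) = (-5 + B)*(2 + T) (w(T, B) = (2 + T)*(-5 + B) = (-5 + B)*(2 + T))
(381 + 66)*(384 + w(M, -12)) = (381 + 66)*(384 + (-10 - 5*(-17/8) + 2*(-12) - 12*(-17/8))) = 447*(384 + (-10 + 85/8 - 24 + 51/2)) = 447*(384 + 17/8) = 447*(3089/8) = 1380783/8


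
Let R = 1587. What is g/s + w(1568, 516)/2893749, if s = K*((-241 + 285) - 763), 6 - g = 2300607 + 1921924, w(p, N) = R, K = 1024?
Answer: 4073365311499/710180021248 ≈ 5.7357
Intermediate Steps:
w(p, N) = 1587
g = -4222525 (g = 6 - (2300607 + 1921924) = 6 - 1*4222531 = 6 - 4222531 = -4222525)
s = -736256 (s = 1024*((-241 + 285) - 763) = 1024*(44 - 763) = 1024*(-719) = -736256)
g/s + w(1568, 516)/2893749 = -4222525/(-736256) + 1587/2893749 = -4222525*(-1/736256) + 1587*(1/2893749) = 4222525/736256 + 529/964583 = 4073365311499/710180021248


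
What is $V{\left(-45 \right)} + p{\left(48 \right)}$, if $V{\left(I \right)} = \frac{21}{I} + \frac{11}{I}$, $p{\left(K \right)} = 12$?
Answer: $\frac{508}{45} \approx 11.289$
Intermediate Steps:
$V{\left(I \right)} = \frac{32}{I}$
$V{\left(-45 \right)} + p{\left(48 \right)} = \frac{32}{-45} + 12 = 32 \left(- \frac{1}{45}\right) + 12 = - \frac{32}{45} + 12 = \frac{508}{45}$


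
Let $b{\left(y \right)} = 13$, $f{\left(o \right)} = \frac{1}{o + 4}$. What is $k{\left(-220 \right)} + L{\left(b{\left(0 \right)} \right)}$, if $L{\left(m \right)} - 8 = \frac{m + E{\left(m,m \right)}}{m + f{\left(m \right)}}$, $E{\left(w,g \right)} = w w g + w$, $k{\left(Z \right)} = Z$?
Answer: $- \frac{3091}{74} \approx -41.77$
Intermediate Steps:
$f{\left(o \right)} = \frac{1}{4 + o}$
$E{\left(w,g \right)} = w + g w^{2}$ ($E{\left(w,g \right)} = w^{2} g + w = g w^{2} + w = w + g w^{2}$)
$L{\left(m \right)} = 8 + \frac{m + m \left(1 + m^{2}\right)}{m + \frac{1}{4 + m}}$ ($L{\left(m \right)} = 8 + \frac{m + m \left(1 + m m\right)}{m + \frac{1}{4 + m}} = 8 + \frac{m + m \left(1 + m^{2}\right)}{m + \frac{1}{4 + m}}$)
$k{\left(-220 \right)} + L{\left(b{\left(0 \right)} \right)} = -220 + \frac{8 + 13 \left(4 + 13\right) \left(10 + 13^{2}\right)}{1 + 13 \left(4 + 13\right)} = -220 + \frac{8 + 13 \cdot 17 \left(10 + 169\right)}{1 + 13 \cdot 17} = -220 + \frac{8 + 13 \cdot 17 \cdot 179}{1 + 221} = -220 + \frac{8 + 39559}{222} = -220 + \frac{1}{222} \cdot 39567 = -220 + \frac{13189}{74} = - \frac{3091}{74}$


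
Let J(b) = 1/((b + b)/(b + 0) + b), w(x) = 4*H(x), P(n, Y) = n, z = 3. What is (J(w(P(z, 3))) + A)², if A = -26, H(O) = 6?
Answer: 455625/676 ≈ 674.00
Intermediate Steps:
w(x) = 24 (w(x) = 4*6 = 24)
J(b) = 1/(2 + b) (J(b) = 1/((2*b)/b + b) = 1/(2 + b))
(J(w(P(z, 3))) + A)² = (1/(2 + 24) - 26)² = (1/26 - 26)² = (-675/26)² = 455625/676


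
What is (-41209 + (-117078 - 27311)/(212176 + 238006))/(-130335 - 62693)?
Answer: 18551694427/86897731096 ≈ 0.21349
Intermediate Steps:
(-41209 + (-117078 - 27311)/(212176 + 238006))/(-130335 - 62693) = (-41209 - 144389/450182)/(-193028) = (-41209 - 144389*1/450182)*(-1/193028) = (-41209 - 144389/450182)*(-1/193028) = -18551694427/450182*(-1/193028) = 18551694427/86897731096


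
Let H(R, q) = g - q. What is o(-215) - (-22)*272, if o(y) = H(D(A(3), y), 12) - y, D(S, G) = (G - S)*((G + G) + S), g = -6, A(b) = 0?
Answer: 6181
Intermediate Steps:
D(S, G) = (G - S)*(S + 2*G) (D(S, G) = (G - S)*(2*G + S) = (G - S)*(S + 2*G))
H(R, q) = -6 - q
o(y) = -18 - y (o(y) = (-6 - 1*12) - y = (-6 - 12) - y = -18 - y)
o(-215) - (-22)*272 = (-18 - 1*(-215)) - (-22)*272 = (-18 + 215) - 1*(-5984) = 197 + 5984 = 6181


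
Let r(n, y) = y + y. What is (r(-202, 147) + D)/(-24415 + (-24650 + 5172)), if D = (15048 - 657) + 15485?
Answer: -30170/43893 ≈ -0.68735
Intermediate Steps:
D = 29876 (D = 14391 + 15485 = 29876)
r(n, y) = 2*y
(r(-202, 147) + D)/(-24415 + (-24650 + 5172)) = (2*147 + 29876)/(-24415 + (-24650 + 5172)) = (294 + 29876)/(-24415 - 19478) = 30170/(-43893) = 30170*(-1/43893) = -30170/43893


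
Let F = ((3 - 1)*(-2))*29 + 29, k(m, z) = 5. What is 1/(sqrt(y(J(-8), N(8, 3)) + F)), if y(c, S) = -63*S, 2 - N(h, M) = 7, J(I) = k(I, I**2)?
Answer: sqrt(57)/114 ≈ 0.066227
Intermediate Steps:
J(I) = 5
N(h, M) = -5 (N(h, M) = 2 - 1*7 = 2 - 7 = -5)
F = -87 (F = (2*(-2))*29 + 29 = -4*29 + 29 = -116 + 29 = -87)
1/(sqrt(y(J(-8), N(8, 3)) + F)) = 1/(sqrt(-63*(-5) - 87)) = 1/(sqrt(315 - 87)) = 1/(sqrt(228)) = 1/(2*sqrt(57)) = sqrt(57)/114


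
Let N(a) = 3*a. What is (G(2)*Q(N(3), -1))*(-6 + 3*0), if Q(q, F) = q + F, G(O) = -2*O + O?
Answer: 96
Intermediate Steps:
G(O) = -O
Q(q, F) = F + q
(G(2)*Q(N(3), -1))*(-6 + 3*0) = ((-1*2)*(-1 + 3*3))*(-6 + 3*0) = (-2*(-1 + 9))*(-6 + 0) = -2*8*(-6) = -16*(-6) = 96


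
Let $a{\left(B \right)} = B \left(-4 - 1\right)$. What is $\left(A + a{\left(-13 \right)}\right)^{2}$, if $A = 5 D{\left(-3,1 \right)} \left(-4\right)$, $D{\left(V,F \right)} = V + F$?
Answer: $11025$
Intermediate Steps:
$D{\left(V,F \right)} = F + V$
$A = 40$ ($A = 5 \left(1 - 3\right) \left(-4\right) = 5 \left(-2\right) \left(-4\right) = \left(-10\right) \left(-4\right) = 40$)
$a{\left(B \right)} = - 5 B$ ($a{\left(B \right)} = B \left(-5\right) = - 5 B$)
$\left(A + a{\left(-13 \right)}\right)^{2} = \left(40 - -65\right)^{2} = \left(40 + 65\right)^{2} = 105^{2} = 11025$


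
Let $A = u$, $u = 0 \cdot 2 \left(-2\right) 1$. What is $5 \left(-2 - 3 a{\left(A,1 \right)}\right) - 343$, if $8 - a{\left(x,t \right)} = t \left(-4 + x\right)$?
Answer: $-533$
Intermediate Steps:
$u = 0$ ($u = 0 \left(-4\right) 1 = 0 \cdot 1 = 0$)
$A = 0$
$a{\left(x,t \right)} = 8 - t \left(-4 + x\right)$
$5 \left(-2 - 3 a{\left(A,1 \right)}\right) - 343 = 5 \left(-2 - 3 \left(8 + 4 \cdot 1 - 1 \cdot 0\right)\right) - 343 = 5 \left(-2 - 3 \left(8 + 4 + 0\right)\right) - 343 = 5 \left(-2 - 36\right) - 343 = 5 \left(-38\right) - 343 = -190 - 343 = -533$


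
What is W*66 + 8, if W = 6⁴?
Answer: 85544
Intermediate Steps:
W = 1296
W*66 + 8 = 1296*66 + 8 = 85536 + 8 = 85544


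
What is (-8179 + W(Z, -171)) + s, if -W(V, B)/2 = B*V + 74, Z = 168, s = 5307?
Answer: 54436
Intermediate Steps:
W(V, B) = -148 - 2*B*V (W(V, B) = -2*(B*V + 74) = -2*(74 + B*V) = -148 - 2*B*V)
(-8179 + W(Z, -171)) + s = (-8179 + (-148 - 2*(-171)*168)) + 5307 = (-8179 + (-148 + 57456)) + 5307 = (-8179 + 57308) + 5307 = 49129 + 5307 = 54436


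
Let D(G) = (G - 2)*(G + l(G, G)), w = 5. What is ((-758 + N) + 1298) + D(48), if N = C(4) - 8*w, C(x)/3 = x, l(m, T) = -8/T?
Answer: 8137/3 ≈ 2712.3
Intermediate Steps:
C(x) = 3*x
D(G) = (-2 + G)*(G - 8/G) (D(G) = (G - 2)*(G - 8/G) = (-2 + G)*(G - 8/G))
N = -28 (N = 3*4 - 8*5 = 12 - 40 = -28)
((-758 + N) + 1298) + D(48) = ((-758 - 28) + 1298) + (-8 + 48² - 2*48 + 16/48) = (-786 + 1298) + (-8 + 2304 - 96 + 16*(1/48)) = 512 + (-8 + 2304 - 96 + ⅓) = 512 + 6601/3 = 8137/3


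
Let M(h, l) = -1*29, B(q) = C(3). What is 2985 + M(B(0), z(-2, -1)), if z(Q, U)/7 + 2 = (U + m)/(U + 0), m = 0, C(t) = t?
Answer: 2956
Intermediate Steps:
B(q) = 3
z(Q, U) = -7 (z(Q, U) = -14 + 7*((U + 0)/(U + 0)) = -14 + 7*(U/U) = -14 + 7*1 = -14 + 7 = -7)
M(h, l) = -29
2985 + M(B(0), z(-2, -1)) = 2985 - 29 = 2956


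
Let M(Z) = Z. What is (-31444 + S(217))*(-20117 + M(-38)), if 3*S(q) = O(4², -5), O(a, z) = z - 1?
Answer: 633794130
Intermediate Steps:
O(a, z) = -1 + z
S(q) = -2 (S(q) = (-1 - 5)/3 = (⅓)*(-6) = -2)
(-31444 + S(217))*(-20117 + M(-38)) = (-31444 - 2)*(-20117 - 38) = -31446*(-20155) = 633794130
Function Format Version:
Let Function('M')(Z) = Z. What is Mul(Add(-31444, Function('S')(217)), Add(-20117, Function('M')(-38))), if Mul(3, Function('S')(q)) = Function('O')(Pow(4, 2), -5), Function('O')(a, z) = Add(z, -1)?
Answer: 633794130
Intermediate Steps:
Function('O')(a, z) = Add(-1, z)
Function('S')(q) = -2 (Function('S')(q) = Mul(Rational(1, 3), Add(-1, -5)) = Mul(Rational(1, 3), -6) = -2)
Mul(Add(-31444, Function('S')(217)), Add(-20117, Function('M')(-38))) = Mul(Add(-31444, -2), Add(-20117, -38)) = Mul(-31446, -20155) = 633794130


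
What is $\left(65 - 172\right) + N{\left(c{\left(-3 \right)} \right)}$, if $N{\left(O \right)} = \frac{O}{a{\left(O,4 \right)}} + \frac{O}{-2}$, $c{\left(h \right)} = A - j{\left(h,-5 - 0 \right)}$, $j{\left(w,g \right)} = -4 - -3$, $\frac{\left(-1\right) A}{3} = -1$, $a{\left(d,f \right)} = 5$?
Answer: $- \frac{541}{5} \approx -108.2$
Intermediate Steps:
$A = 3$ ($A = \left(-3\right) \left(-1\right) = 3$)
$j{\left(w,g \right)} = -1$ ($j{\left(w,g \right)} = -4 + 3 = -1$)
$c{\left(h \right)} = 4$ ($c{\left(h \right)} = 3 - -1 = 3 + 1 = 4$)
$N{\left(O \right)} = - \frac{3 O}{10}$ ($N{\left(O \right)} = \frac{O}{5} + \frac{O}{-2} = O \frac{1}{5} + O \left(- \frac{1}{2}\right) = \frac{O}{5} - \frac{O}{2} = - \frac{3 O}{10}$)
$\left(65 - 172\right) + N{\left(c{\left(-3 \right)} \right)} = \left(65 - 172\right) - \frac{6}{5} = -107 - \frac{6}{5} = - \frac{541}{5}$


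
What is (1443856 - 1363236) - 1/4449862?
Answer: 358747874439/4449862 ≈ 80620.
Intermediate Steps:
(1443856 - 1363236) - 1/4449862 = 80620 - 1*1/4449862 = 80620 - 1/4449862 = 358747874439/4449862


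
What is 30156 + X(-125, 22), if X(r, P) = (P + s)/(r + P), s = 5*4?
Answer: 3106026/103 ≈ 30156.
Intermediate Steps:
s = 20
X(r, P) = (20 + P)/(P + r) (X(r, P) = (P + 20)/(r + P) = (20 + P)/(P + r))
30156 + X(-125, 22) = 30156 + (20 + 22)/(22 - 125) = 30156 + 42/(-103) = 30156 - 1/103*42 = 30156 - 42/103 = 3106026/103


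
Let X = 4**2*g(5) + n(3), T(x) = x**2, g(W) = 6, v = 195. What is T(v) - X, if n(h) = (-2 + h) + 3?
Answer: 37925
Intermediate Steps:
n(h) = 1 + h
X = 100 (X = 4**2*6 + (1 + 3) = 16*6 + 4 = 96 + 4 = 100)
T(v) - X = 195**2 - 1*100 = 38025 - 100 = 37925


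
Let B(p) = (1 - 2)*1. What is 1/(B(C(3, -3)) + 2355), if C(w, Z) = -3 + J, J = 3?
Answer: 1/2354 ≈ 0.00042481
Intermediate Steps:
C(w, Z) = 0 (C(w, Z) = -3 + 3 = 0)
B(p) = -1 (B(p) = -1*1 = -1)
1/(B(C(3, -3)) + 2355) = 1/(-1 + 2355) = 1/2354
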